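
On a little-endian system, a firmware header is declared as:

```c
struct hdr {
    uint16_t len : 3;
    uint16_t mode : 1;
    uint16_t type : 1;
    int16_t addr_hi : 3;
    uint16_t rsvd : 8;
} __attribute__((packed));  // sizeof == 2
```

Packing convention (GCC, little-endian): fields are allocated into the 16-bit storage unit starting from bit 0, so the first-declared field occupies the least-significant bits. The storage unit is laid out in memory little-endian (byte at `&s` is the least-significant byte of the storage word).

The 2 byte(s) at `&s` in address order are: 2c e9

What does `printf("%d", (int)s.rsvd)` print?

[0]=0x2c [1]=0xe9 (little-endian) → word 0xe92c
len:3 @ bit 0 → (0xe92c>>0)&0x7 = 0x4
mode:1 @ bit 3 → (0xe92c>>3)&0x1 = 0x1
type:1 @ bit 4 → (0xe92c>>4)&0x1 = 0x0
addr_hi:3 @ bit 5 → (0xe92c>>5)&0x7 = 0x1
rsvd:8 @ bit 8 → (0xe92c>>8)&0xff = 0xe9  ←

233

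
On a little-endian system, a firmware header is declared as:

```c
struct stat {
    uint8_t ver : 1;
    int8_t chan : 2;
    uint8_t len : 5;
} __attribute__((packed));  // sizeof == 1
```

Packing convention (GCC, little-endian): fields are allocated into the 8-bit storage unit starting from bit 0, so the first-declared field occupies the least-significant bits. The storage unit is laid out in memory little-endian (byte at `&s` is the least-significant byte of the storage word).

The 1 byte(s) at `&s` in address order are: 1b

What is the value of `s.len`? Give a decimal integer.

[0]=0x1b (little-endian) → word 0x1b
ver:1 @ bit 0 → (0x1b>>0)&0x1 = 0x1
chan:2 @ bit 1 → (0x1b>>1)&0x3 = 0x1
len:5 @ bit 3 → (0x1b>>3)&0x1f = 0x3  ←

3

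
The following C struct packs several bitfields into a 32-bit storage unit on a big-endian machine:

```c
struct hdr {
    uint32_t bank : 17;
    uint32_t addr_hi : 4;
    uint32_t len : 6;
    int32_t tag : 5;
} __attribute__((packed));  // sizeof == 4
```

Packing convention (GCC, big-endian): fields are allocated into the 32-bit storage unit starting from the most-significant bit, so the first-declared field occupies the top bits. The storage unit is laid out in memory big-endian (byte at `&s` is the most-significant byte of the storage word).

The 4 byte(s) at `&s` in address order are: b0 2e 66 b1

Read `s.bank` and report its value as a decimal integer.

[0]=0xb0 [1]=0x2e [2]=0x66 [3]=0xb1 (big-endian) → word 0xb02e66b1
bank:17 @ bit 15 → (0xb02e66b1>>15)&0x1ffff = 0x1605c  ←
addr_hi:4 @ bit 11 → (0xb02e66b1>>11)&0xf = 0xc
len:6 @ bit 5 → (0xb02e66b1>>5)&0x3f = 0x35
tag:5 @ bit 0 → (0xb02e66b1>>0)&0x1f = 0x11

90204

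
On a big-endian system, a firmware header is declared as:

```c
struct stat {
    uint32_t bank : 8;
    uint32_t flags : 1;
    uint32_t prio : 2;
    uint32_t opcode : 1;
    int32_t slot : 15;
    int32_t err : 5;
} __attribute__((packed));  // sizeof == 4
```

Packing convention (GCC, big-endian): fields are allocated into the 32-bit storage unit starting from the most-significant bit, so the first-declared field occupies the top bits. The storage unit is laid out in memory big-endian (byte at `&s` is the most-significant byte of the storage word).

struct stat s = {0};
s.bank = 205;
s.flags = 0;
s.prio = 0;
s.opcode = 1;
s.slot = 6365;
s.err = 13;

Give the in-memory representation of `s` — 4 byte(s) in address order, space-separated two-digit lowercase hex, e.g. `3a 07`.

cd 13 1b ad

bank:8 = 205 → 0xcd << 24 → word 0xcd000000
flags:1 = 0 → 0x0 << 23 → word 0xcd000000
prio:2 = 0 → 0x0 << 21 → word 0xcd000000
opcode:1 = 1 → 0x1 << 20 → word 0xcd100000
slot:15 = 6365 → 0x18dd << 5 → word 0xcd131ba0
err:5 = 13 → 0xd << 0 → word 0xcd131bad
word = 0xcd131bad → big-endian bytes:
  [0]=0xcd  [1]=0x13  [2]=0x1b  [3]=0xad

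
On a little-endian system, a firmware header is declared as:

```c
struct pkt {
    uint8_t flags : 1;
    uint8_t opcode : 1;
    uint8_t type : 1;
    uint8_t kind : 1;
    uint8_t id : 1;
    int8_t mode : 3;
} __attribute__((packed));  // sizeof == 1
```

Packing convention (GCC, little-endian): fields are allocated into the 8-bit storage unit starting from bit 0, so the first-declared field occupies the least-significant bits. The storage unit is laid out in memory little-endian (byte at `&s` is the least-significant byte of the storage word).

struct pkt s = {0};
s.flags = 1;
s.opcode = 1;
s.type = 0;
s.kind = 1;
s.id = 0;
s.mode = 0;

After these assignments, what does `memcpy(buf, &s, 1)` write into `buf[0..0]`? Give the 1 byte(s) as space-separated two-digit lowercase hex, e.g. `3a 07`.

flags:1 = 1 → 0x1 << 0 → word 0x01
opcode:1 = 1 → 0x1 << 1 → word 0x03
type:1 = 0 → 0x0 << 2 → word 0x03
kind:1 = 1 → 0x1 << 3 → word 0x0b
id:1 = 0 → 0x0 << 4 → word 0x0b
mode:3 = 0 → 0x0 << 5 → word 0x0b
word = 0x0b → little-endian bytes:
  [0]=0x0b

0b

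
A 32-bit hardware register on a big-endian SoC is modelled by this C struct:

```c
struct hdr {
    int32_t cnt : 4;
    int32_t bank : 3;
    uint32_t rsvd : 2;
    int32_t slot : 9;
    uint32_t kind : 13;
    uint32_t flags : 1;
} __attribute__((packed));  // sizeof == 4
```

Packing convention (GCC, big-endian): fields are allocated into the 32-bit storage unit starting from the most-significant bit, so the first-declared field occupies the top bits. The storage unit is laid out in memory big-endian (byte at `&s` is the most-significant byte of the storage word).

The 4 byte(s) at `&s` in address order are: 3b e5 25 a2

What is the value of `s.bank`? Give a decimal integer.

-3

[0]=0x3b [1]=0xe5 [2]=0x25 [3]=0xa2 (big-endian) → word 0x3be525a2
cnt:4 @ bit 28 → (0x3be525a2>>28)&0xf = 0x3
bank:3 @ bit 25 → (0x3be525a2>>25)&0x7 = 0x5  ←
rsvd:2 @ bit 23 → (0x3be525a2>>23)&0x3 = 0x3
slot:9 @ bit 14 → (0x3be525a2>>14)&0x1ff = 0x194
kind:13 @ bit 1 → (0x3be525a2>>1)&0x1fff = 0x12d1
flags:1 @ bit 0 → (0x3be525a2>>0)&0x1 = 0x0
bank signed 3b, MSB=1: 5 - 8 = -3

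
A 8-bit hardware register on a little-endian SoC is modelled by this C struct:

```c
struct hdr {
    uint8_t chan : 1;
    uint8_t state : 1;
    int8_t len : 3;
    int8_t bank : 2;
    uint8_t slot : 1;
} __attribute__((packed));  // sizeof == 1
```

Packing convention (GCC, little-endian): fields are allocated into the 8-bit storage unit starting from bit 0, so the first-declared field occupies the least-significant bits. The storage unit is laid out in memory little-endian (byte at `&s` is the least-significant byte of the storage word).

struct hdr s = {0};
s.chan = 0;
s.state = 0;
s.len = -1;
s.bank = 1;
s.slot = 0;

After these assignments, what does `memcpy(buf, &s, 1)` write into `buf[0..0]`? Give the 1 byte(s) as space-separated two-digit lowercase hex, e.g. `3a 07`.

[0+:1] chan=0 & 0x1 = 0x0; word=0x00
[1+:1] state=0 & 0x1 = 0x0; word=0x00
[2+:3] len=-1 & 0x7 = 0x7; word=0x1c
[5+:2] bank=1 & 0x3 = 0x1; word=0x3c
[7+:1] slot=0 & 0x1 = 0x0; word=0x3c
word = 0x3c → little-endian bytes:
  [0]=0x3c

3c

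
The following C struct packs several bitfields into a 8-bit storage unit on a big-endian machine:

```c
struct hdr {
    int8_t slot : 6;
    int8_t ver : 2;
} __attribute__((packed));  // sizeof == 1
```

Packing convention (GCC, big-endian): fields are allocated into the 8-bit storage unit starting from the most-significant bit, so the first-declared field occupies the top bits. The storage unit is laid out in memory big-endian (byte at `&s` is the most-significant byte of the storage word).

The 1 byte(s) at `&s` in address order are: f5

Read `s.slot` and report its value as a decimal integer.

-3

[0]=0xf5 (big-endian) → word 0xf5
slot [2+:6] = (word>>2) & 0x3f = 61  ←
ver [0+:2] = (word>>0) & 0x3 = 1
slot signed 6b, MSB=1: 61 - 64 = -3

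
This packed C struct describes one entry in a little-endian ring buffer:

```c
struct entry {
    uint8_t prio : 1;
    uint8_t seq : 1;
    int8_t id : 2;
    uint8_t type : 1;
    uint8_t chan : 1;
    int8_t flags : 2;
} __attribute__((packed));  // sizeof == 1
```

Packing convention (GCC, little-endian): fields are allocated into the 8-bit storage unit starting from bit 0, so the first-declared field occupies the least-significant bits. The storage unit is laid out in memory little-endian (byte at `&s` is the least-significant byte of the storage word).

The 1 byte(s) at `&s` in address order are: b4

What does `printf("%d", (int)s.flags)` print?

[0]=0xb4 (little-endian) → word 0xb4
prio:1 @ bit 0 → (0xb4>>0)&0x1 = 0x0
seq:1 @ bit 1 → (0xb4>>1)&0x1 = 0x0
id:2 @ bit 2 → (0xb4>>2)&0x3 = 0x1
type:1 @ bit 4 → (0xb4>>4)&0x1 = 0x1
chan:1 @ bit 5 → (0xb4>>5)&0x1 = 0x1
flags:2 @ bit 6 → (0xb4>>6)&0x3 = 0x2  ←
flags signed 2b, MSB=1: 2 - 4 = -2

-2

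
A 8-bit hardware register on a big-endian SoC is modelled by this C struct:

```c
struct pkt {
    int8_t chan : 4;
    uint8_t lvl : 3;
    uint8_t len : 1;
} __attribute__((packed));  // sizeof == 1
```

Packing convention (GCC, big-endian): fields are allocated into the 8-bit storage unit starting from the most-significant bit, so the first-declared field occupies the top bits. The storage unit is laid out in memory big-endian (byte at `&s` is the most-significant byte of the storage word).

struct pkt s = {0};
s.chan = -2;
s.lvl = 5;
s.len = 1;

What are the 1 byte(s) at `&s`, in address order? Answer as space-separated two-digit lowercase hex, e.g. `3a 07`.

eb

chan (4b) val=-2 bits=0xe at bit 4: 0xe0
lvl (3b) val=5 bits=0x5 at bit 1: 0xea
len (1b) val=1 bits=0x1 at bit 0: 0xeb
word = 0xeb → big-endian bytes:
  [0]=0xeb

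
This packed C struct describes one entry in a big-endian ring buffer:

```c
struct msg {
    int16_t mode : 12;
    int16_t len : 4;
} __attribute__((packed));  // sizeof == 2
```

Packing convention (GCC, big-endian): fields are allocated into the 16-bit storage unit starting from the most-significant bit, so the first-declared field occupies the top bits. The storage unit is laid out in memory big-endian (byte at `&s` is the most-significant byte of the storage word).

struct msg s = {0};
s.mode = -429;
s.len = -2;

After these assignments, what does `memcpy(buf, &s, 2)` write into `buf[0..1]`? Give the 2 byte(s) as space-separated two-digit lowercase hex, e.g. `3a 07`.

[4+:12] mode=-429 & 0xfff = 0xe53; word=0xe530
[0+:4] len=-2 & 0xf = 0xe; word=0xe53e
word = 0xe53e → big-endian bytes:
  [0]=0xe5  [1]=0x3e

e5 3e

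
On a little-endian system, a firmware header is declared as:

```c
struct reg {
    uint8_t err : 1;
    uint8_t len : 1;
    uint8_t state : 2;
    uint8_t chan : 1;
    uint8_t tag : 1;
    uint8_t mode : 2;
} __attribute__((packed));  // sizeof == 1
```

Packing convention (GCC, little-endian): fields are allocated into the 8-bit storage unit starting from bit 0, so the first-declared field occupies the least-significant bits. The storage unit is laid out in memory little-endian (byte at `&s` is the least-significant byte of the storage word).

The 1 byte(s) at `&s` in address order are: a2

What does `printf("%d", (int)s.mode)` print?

2

[0]=0xa2 (little-endian) → word 0xa2
err:1 @ bit 0 → (0xa2>>0)&0x1 = 0x0
len:1 @ bit 1 → (0xa2>>1)&0x1 = 0x1
state:2 @ bit 2 → (0xa2>>2)&0x3 = 0x0
chan:1 @ bit 4 → (0xa2>>4)&0x1 = 0x0
tag:1 @ bit 5 → (0xa2>>5)&0x1 = 0x1
mode:2 @ bit 6 → (0xa2>>6)&0x3 = 0x2  ←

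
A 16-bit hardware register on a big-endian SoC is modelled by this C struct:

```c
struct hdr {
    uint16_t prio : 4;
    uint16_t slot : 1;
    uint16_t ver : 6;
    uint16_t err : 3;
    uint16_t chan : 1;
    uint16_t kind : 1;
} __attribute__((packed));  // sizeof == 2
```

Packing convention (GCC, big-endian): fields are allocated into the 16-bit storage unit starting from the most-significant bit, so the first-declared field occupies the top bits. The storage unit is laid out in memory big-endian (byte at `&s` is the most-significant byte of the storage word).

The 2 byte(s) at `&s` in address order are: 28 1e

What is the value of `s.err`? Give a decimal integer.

7

[0]=0x28 [1]=0x1e (big-endian) → word 0x281e
prio [12+:4] = (word>>12) & 0xf = 2
slot [11+:1] = (word>>11) & 0x1 = 1
ver [5+:6] = (word>>5) & 0x3f = 0
err [2+:3] = (word>>2) & 0x7 = 7  ←
chan [1+:1] = (word>>1) & 0x1 = 1
kind [0+:1] = (word>>0) & 0x1 = 0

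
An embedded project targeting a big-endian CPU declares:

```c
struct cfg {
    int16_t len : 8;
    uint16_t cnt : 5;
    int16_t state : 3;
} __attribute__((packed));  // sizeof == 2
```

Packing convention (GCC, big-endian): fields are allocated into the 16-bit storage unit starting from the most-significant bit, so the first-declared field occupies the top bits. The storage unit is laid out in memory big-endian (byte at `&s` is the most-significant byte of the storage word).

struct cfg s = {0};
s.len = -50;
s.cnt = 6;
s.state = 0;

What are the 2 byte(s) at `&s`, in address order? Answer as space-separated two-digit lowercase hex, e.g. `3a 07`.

[8+:8] len=-50 & 0xff = 0xce; word=0xce00
[3+:5] cnt=6 & 0x1f = 0x6; word=0xce30
[0+:3] state=0 & 0x7 = 0x0; word=0xce30
word = 0xce30 → big-endian bytes:
  [0]=0xce  [1]=0x30

ce 30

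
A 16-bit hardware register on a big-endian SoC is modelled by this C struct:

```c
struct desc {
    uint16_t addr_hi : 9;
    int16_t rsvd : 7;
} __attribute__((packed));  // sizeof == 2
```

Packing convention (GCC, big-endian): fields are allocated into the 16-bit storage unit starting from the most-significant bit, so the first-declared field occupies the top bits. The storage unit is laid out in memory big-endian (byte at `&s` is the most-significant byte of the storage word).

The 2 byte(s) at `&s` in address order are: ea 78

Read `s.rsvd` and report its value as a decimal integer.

[0]=0xea [1]=0x78 (big-endian) → word 0xea78
addr_hi:9 @ bit 7 → (0xea78>>7)&0x1ff = 0x1d4
rsvd:7 @ bit 0 → (0xea78>>0)&0x7f = 0x78  ←
rsvd signed 7b, MSB=1: 120 - 128 = -8

-8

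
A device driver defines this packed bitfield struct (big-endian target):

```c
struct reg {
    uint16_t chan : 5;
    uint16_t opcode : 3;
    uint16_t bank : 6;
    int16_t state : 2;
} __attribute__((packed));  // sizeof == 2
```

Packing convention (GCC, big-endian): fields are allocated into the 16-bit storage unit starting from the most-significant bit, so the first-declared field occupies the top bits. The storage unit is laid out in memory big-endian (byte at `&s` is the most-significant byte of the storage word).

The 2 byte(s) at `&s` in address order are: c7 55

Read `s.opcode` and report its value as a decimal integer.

[0]=0xc7 [1]=0x55 (big-endian) → word 0xc755
chan [11+:5] = (word>>11) & 0x1f = 24
opcode [8+:3] = (word>>8) & 0x7 = 7  ←
bank [2+:6] = (word>>2) & 0x3f = 21
state [0+:2] = (word>>0) & 0x3 = 1

7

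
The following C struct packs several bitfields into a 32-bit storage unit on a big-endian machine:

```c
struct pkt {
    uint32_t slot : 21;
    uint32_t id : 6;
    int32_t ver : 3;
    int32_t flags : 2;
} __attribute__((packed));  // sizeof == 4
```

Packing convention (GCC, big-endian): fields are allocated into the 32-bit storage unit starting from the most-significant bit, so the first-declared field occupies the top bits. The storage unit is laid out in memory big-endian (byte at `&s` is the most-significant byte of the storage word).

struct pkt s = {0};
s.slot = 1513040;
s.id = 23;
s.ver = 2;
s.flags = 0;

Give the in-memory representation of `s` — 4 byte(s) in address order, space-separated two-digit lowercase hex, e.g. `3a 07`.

[11+:21] slot=1513040 & 0x1fffff = 0x171650; word=0xb8b28000
[5+:6] id=23 & 0x3f = 0x17; word=0xb8b282e0
[2+:3] ver=2 & 0x7 = 0x2; word=0xb8b282e8
[0+:2] flags=0 & 0x3 = 0x0; word=0xb8b282e8
word = 0xb8b282e8 → big-endian bytes:
  [0]=0xb8  [1]=0xb2  [2]=0x82  [3]=0xe8

b8 b2 82 e8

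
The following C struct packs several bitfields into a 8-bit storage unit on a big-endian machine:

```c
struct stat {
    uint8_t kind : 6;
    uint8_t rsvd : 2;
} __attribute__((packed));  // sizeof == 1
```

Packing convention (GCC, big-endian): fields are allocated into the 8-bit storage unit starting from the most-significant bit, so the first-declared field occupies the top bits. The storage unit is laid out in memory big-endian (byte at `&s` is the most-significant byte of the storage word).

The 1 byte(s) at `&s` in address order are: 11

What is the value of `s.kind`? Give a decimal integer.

[0]=0x11 (big-endian) → word 0x11
kind:6 @ bit 2 → (0x11>>2)&0x3f = 0x4  ←
rsvd:2 @ bit 0 → (0x11>>0)&0x3 = 0x1

4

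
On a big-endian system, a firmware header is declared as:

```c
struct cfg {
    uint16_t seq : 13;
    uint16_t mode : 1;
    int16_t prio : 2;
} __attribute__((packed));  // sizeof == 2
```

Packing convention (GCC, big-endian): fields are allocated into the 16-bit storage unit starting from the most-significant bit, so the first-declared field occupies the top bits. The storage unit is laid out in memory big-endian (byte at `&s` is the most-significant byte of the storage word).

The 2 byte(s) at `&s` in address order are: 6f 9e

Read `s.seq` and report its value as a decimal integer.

[0]=0x6f [1]=0x9e (big-endian) → word 0x6f9e
seq:13 @ bit 3 → (0x6f9e>>3)&0x1fff = 0xdf3  ←
mode:1 @ bit 2 → (0x6f9e>>2)&0x1 = 0x1
prio:2 @ bit 0 → (0x6f9e>>0)&0x3 = 0x2

3571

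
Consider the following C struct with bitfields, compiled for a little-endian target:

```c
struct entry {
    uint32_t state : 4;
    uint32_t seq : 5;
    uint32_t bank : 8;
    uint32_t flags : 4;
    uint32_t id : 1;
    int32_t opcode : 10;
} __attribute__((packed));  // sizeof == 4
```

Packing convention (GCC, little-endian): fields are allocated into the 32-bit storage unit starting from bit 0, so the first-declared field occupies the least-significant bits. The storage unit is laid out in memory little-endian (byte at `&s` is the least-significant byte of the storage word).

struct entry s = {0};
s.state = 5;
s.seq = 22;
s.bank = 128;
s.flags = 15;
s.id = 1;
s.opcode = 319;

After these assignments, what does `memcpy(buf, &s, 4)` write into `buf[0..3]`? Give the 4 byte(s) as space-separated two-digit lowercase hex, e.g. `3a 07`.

state (4b) val=5 bits=0x5 at bit 0: 0x00000005
seq (5b) val=22 bits=0x16 at bit 4: 0x00000165
bank (8b) val=128 bits=0x80 at bit 9: 0x00010165
flags (4b) val=15 bits=0xf at bit 17: 0x001f0165
id (1b) val=1 bits=0x1 at bit 21: 0x003f0165
opcode (10b) val=319 bits=0x13f at bit 22: 0x4fff0165
word = 0x4fff0165 → little-endian bytes:
  [0]=0x65  [1]=0x01  [2]=0xff  [3]=0x4f

65 01 ff 4f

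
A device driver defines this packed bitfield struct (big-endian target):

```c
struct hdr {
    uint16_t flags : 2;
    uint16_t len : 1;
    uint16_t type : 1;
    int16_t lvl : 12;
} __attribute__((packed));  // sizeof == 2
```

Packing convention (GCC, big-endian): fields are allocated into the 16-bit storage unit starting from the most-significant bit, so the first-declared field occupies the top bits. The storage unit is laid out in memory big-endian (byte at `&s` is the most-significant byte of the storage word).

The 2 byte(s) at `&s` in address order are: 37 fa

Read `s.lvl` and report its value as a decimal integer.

[0]=0x37 [1]=0xfa (big-endian) → word 0x37fa
flags:2 @ bit 14 → (0x37fa>>14)&0x3 = 0x0
len:1 @ bit 13 → (0x37fa>>13)&0x1 = 0x1
type:1 @ bit 12 → (0x37fa>>12)&0x1 = 0x1
lvl:12 @ bit 0 → (0x37fa>>0)&0xfff = 0x7fa  ←
lvl signed 12b, MSB=0: value = 2042

2042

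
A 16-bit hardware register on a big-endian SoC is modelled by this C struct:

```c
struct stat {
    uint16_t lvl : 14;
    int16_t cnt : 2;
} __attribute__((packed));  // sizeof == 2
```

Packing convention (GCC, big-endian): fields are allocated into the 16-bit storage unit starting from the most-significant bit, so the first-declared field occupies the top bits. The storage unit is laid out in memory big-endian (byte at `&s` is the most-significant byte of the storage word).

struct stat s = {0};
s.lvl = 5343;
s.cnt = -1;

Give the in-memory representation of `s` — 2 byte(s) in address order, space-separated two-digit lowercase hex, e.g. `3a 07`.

53 7f

lvl (14b) val=5343 bits=0x14df at bit 2: 0x537c
cnt (2b) val=-1 bits=0x3 at bit 0: 0x537f
word = 0x537f → big-endian bytes:
  [0]=0x53  [1]=0x7f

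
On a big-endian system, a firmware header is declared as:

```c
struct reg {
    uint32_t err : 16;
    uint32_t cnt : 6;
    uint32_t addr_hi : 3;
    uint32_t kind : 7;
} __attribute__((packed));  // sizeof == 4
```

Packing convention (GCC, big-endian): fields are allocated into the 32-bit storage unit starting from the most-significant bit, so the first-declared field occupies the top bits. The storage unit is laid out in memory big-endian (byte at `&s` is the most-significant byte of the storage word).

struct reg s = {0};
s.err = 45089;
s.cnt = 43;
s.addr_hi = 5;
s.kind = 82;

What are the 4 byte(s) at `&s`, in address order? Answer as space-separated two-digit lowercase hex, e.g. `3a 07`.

err (16b) val=45089 bits=0xb021 at bit 16: 0xb0210000
cnt (6b) val=43 bits=0x2b at bit 10: 0xb021ac00
addr_hi (3b) val=5 bits=0x5 at bit 7: 0xb021ae80
kind (7b) val=82 bits=0x52 at bit 0: 0xb021aed2
word = 0xb021aed2 → big-endian bytes:
  [0]=0xb0  [1]=0x21  [2]=0xae  [3]=0xd2

b0 21 ae d2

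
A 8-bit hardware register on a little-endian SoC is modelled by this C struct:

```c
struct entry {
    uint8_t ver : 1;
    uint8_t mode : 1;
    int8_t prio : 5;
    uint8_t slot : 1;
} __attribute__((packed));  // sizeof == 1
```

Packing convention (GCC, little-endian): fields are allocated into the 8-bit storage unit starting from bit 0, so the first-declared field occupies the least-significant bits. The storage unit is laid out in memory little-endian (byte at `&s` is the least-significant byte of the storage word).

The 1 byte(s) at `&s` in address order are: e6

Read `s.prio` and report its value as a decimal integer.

-7

[0]=0xe6 (little-endian) → word 0xe6
ver:1 @ bit 0 → (0xe6>>0)&0x1 = 0x0
mode:1 @ bit 1 → (0xe6>>1)&0x1 = 0x1
prio:5 @ bit 2 → (0xe6>>2)&0x1f = 0x19  ←
slot:1 @ bit 7 → (0xe6>>7)&0x1 = 0x1
prio signed 5b, MSB=1: 25 - 32 = -7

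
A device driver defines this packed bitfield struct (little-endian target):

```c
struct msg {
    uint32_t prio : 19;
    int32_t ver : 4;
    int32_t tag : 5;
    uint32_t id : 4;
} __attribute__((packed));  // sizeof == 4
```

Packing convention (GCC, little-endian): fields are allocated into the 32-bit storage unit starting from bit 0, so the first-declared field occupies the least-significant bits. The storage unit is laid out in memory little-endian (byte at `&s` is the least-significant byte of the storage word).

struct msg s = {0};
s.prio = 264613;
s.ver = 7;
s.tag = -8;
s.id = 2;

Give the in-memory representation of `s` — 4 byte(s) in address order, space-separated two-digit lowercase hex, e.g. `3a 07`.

a5 09 3c 2c

prio:19 = 264613 → 0x409a5 << 0 → word 0x000409a5
ver:4 = 7 → 0x7 << 19 → word 0x003c09a5
tag:5 = -8 → 0x18 << 23 → word 0x0c3c09a5
id:4 = 2 → 0x2 << 28 → word 0x2c3c09a5
word = 0x2c3c09a5 → little-endian bytes:
  [0]=0xa5  [1]=0x09  [2]=0x3c  [3]=0x2c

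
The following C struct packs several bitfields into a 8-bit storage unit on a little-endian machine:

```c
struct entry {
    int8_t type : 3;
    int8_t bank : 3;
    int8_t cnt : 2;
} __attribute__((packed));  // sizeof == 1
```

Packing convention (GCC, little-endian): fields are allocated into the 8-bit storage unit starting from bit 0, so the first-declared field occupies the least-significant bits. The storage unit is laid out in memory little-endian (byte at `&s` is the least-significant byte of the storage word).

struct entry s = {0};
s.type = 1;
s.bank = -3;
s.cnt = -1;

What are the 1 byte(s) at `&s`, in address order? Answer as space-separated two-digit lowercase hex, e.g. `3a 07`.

e9

[0+:3] type=1 & 0x7 = 0x1; word=0x01
[3+:3] bank=-3 & 0x7 = 0x5; word=0x29
[6+:2] cnt=-1 & 0x3 = 0x3; word=0xe9
word = 0xe9 → little-endian bytes:
  [0]=0xe9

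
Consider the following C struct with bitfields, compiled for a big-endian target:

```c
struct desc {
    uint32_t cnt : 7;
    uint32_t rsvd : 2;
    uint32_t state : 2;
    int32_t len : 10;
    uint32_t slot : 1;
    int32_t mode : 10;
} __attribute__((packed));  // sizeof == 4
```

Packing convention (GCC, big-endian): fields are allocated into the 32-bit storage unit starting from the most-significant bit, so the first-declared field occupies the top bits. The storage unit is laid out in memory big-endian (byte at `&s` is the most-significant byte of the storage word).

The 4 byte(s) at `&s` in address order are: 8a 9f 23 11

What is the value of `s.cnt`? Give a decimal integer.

[0]=0x8a [1]=0x9f [2]=0x23 [3]=0x11 (big-endian) → word 0x8a9f2311
cnt:7 @ bit 25 → (0x8a9f2311>>25)&0x7f = 0x45  ←
rsvd:2 @ bit 23 → (0x8a9f2311>>23)&0x3 = 0x1
state:2 @ bit 21 → (0x8a9f2311>>21)&0x3 = 0x0
len:10 @ bit 11 → (0x8a9f2311>>11)&0x3ff = 0x3e4
slot:1 @ bit 10 → (0x8a9f2311>>10)&0x1 = 0x0
mode:10 @ bit 0 → (0x8a9f2311>>0)&0x3ff = 0x311

69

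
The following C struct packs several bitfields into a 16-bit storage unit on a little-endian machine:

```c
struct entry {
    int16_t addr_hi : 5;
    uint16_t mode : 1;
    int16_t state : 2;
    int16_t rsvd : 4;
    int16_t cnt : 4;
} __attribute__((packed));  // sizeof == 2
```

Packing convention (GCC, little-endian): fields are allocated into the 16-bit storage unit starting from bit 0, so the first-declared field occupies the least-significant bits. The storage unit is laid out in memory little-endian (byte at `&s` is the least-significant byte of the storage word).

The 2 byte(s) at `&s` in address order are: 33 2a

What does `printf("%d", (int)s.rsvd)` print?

-6

[0]=0x33 [1]=0x2a (little-endian) → word 0x2a33
addr_hi:5 @ bit 0 → (0x2a33>>0)&0x1f = 0x13
mode:1 @ bit 5 → (0x2a33>>5)&0x1 = 0x1
state:2 @ bit 6 → (0x2a33>>6)&0x3 = 0x0
rsvd:4 @ bit 8 → (0x2a33>>8)&0xf = 0xa  ←
cnt:4 @ bit 12 → (0x2a33>>12)&0xf = 0x2
rsvd signed 4b, MSB=1: 10 - 16 = -6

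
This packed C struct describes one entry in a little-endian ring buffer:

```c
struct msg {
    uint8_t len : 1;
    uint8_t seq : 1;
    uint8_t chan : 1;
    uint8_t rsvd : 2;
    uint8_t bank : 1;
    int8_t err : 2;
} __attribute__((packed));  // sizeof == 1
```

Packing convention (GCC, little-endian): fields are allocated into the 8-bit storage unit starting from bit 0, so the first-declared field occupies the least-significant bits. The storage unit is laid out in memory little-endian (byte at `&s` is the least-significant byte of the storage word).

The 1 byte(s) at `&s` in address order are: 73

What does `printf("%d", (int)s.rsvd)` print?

[0]=0x73 (little-endian) → word 0x73
len:1 @ bit 0 → (0x73>>0)&0x1 = 0x1
seq:1 @ bit 1 → (0x73>>1)&0x1 = 0x1
chan:1 @ bit 2 → (0x73>>2)&0x1 = 0x0
rsvd:2 @ bit 3 → (0x73>>3)&0x3 = 0x2  ←
bank:1 @ bit 5 → (0x73>>5)&0x1 = 0x1
err:2 @ bit 6 → (0x73>>6)&0x3 = 0x1

2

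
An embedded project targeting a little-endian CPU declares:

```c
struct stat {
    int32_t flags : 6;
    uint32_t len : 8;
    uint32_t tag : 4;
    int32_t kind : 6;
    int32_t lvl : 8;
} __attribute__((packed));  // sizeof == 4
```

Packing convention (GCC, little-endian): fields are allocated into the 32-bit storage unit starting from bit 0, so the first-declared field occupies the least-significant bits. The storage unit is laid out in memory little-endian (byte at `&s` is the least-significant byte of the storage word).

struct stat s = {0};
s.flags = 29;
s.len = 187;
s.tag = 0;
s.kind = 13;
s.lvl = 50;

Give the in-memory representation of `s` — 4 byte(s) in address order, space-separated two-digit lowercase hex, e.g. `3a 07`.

dd 2e 34 32

flags:6 = 29 → 0x1d << 0 → word 0x0000001d
len:8 = 187 → 0xbb << 6 → word 0x00002edd
tag:4 = 0 → 0x0 << 14 → word 0x00002edd
kind:6 = 13 → 0xd << 18 → word 0x00342edd
lvl:8 = 50 → 0x32 << 24 → word 0x32342edd
word = 0x32342edd → little-endian bytes:
  [0]=0xdd  [1]=0x2e  [2]=0x34  [3]=0x32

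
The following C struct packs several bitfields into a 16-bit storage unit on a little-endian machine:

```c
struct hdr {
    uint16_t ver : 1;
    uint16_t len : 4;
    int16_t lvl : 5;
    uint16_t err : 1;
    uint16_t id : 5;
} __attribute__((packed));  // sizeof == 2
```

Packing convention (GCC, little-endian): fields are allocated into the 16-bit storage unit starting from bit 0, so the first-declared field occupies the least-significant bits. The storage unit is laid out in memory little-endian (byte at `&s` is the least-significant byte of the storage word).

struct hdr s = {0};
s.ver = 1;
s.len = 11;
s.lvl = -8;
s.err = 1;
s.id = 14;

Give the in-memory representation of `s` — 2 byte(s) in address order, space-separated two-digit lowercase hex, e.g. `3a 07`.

17 77

ver:1 = 1 → 0x1 << 0 → word 0x0001
len:4 = 11 → 0xb << 1 → word 0x0017
lvl:5 = -8 → 0x18 << 5 → word 0x0317
err:1 = 1 → 0x1 << 10 → word 0x0717
id:5 = 14 → 0xe << 11 → word 0x7717
word = 0x7717 → little-endian bytes:
  [0]=0x17  [1]=0x77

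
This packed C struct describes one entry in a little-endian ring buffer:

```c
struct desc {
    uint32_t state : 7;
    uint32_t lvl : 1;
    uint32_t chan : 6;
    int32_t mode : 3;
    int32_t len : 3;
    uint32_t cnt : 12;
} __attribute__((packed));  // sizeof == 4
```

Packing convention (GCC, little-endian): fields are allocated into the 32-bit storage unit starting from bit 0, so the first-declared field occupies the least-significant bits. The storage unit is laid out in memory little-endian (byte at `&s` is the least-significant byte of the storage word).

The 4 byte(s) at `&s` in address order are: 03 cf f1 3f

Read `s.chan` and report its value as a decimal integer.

15

[0]=0x03 [1]=0xcf [2]=0xf1 [3]=0x3f (little-endian) → word 0x3ff1cf03
state [0+:7] = (word>>0) & 0x7f = 3
lvl [7+:1] = (word>>7) & 0x1 = 0
chan [8+:6] = (word>>8) & 0x3f = 15  ←
mode [14+:3] = (word>>14) & 0x7 = 7
len [17+:3] = (word>>17) & 0x7 = 0
cnt [20+:12] = (word>>20) & 0xfff = 1023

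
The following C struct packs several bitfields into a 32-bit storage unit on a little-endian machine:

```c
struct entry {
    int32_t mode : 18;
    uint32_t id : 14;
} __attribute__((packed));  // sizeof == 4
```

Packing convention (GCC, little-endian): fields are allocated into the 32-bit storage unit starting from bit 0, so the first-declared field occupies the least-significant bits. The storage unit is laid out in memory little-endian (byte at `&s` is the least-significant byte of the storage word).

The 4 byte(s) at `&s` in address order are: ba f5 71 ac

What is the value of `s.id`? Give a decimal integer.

11036

[0]=0xba [1]=0xf5 [2]=0x71 [3]=0xac (little-endian) → word 0xac71f5ba
mode:18 @ bit 0 → (0xac71f5ba>>0)&0x3ffff = 0x1f5ba
id:14 @ bit 18 → (0xac71f5ba>>18)&0x3fff = 0x2b1c  ←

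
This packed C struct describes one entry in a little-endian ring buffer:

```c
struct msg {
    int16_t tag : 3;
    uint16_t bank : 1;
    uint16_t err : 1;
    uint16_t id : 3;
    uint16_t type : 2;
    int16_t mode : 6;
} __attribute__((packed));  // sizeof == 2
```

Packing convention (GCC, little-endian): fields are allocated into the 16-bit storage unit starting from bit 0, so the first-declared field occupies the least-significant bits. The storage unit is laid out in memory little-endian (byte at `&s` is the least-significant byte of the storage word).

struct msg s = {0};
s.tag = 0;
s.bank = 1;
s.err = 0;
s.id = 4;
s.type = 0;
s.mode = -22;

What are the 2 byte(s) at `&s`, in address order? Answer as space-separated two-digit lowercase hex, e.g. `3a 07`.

tag (3b) val=0 bits=0x0 at bit 0: 0x0000
bank (1b) val=1 bits=0x1 at bit 3: 0x0008
err (1b) val=0 bits=0x0 at bit 4: 0x0008
id (3b) val=4 bits=0x4 at bit 5: 0x0088
type (2b) val=0 bits=0x0 at bit 8: 0x0088
mode (6b) val=-22 bits=0x2a at bit 10: 0xa888
word = 0xa888 → little-endian bytes:
  [0]=0x88  [1]=0xa8

88 a8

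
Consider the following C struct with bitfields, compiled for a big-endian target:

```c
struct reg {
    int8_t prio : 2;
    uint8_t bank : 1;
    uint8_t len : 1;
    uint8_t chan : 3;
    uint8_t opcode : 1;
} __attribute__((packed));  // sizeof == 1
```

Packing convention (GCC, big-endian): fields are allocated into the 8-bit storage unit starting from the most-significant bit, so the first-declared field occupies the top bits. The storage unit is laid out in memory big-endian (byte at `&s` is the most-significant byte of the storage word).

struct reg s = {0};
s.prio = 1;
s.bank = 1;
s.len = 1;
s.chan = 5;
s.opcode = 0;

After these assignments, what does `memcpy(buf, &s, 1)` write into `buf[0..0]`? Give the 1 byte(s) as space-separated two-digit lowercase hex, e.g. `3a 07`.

prio:2 = 1 → 0x1 << 6 → word 0x40
bank:1 = 1 → 0x1 << 5 → word 0x60
len:1 = 1 → 0x1 << 4 → word 0x70
chan:3 = 5 → 0x5 << 1 → word 0x7a
opcode:1 = 0 → 0x0 << 0 → word 0x7a
word = 0x7a → big-endian bytes:
  [0]=0x7a

7a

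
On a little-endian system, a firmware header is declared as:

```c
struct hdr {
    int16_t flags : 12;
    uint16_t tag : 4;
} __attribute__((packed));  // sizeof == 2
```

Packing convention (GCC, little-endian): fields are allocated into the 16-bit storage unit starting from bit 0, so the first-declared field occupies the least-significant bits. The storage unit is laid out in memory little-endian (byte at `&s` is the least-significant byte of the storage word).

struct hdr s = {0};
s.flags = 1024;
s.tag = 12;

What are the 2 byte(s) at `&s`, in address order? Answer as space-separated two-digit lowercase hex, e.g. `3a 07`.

[0+:12] flags=1024 & 0xfff = 0x400; word=0x0400
[12+:4] tag=12 & 0xf = 0xc; word=0xc400
word = 0xc400 → little-endian bytes:
  [0]=0x00  [1]=0xc4

00 c4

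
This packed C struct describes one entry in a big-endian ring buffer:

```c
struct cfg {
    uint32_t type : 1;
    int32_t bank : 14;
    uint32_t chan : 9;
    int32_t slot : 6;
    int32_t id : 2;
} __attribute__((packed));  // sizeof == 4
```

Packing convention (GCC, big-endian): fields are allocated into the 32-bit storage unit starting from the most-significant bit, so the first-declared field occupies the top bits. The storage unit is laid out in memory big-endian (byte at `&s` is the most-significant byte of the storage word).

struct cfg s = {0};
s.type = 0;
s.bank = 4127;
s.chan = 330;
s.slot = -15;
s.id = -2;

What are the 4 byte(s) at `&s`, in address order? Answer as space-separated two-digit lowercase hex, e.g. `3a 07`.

[31+:1] type=0 & 0x1 = 0x0; word=0x00000000
[17+:14] bank=4127 & 0x3fff = 0x101f; word=0x203e0000
[8+:9] chan=330 & 0x1ff = 0x14a; word=0x203f4a00
[2+:6] slot=-15 & 0x3f = 0x31; word=0x203f4ac4
[0+:2] id=-2 & 0x3 = 0x2; word=0x203f4ac6
word = 0x203f4ac6 → big-endian bytes:
  [0]=0x20  [1]=0x3f  [2]=0x4a  [3]=0xc6

20 3f 4a c6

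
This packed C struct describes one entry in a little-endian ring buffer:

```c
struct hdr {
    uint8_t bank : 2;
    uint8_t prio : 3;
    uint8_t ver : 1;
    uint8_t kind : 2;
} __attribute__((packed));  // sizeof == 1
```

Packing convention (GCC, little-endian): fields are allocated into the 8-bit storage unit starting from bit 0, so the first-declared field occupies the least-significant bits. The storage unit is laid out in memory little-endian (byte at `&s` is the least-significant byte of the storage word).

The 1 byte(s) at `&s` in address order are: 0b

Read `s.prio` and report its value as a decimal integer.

2

[0]=0x0b (little-endian) → word 0x0b
bank:2 @ bit 0 → (0x0b>>0)&0x3 = 0x3
prio:3 @ bit 2 → (0x0b>>2)&0x7 = 0x2  ←
ver:1 @ bit 5 → (0x0b>>5)&0x1 = 0x0
kind:2 @ bit 6 → (0x0b>>6)&0x3 = 0x0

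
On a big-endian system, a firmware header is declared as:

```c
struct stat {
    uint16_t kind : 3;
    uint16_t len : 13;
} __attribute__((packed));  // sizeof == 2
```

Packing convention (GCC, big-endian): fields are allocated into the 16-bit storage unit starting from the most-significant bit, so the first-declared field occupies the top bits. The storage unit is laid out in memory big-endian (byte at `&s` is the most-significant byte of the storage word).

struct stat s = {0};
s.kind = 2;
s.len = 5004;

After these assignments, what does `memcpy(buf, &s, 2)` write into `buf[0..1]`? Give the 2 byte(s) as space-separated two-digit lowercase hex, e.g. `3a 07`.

kind:3 = 2 → 0x2 << 13 → word 0x4000
len:13 = 5004 → 0x138c << 0 → word 0x538c
word = 0x538c → big-endian bytes:
  [0]=0x53  [1]=0x8c

53 8c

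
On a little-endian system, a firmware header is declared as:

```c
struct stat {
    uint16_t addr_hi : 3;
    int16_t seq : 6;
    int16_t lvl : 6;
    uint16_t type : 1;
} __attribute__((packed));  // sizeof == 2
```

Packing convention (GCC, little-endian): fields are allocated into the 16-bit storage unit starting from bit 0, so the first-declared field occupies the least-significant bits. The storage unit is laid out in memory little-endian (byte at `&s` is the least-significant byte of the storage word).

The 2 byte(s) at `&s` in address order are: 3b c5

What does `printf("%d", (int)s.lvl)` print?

[0]=0x3b [1]=0xc5 (little-endian) → word 0xc53b
addr_hi [0+:3] = (word>>0) & 0x7 = 3
seq [3+:6] = (word>>3) & 0x3f = 39
lvl [9+:6] = (word>>9) & 0x3f = 34  ←
type [15+:1] = (word>>15) & 0x1 = 1
lvl signed 6b, MSB=1: 34 - 64 = -30

-30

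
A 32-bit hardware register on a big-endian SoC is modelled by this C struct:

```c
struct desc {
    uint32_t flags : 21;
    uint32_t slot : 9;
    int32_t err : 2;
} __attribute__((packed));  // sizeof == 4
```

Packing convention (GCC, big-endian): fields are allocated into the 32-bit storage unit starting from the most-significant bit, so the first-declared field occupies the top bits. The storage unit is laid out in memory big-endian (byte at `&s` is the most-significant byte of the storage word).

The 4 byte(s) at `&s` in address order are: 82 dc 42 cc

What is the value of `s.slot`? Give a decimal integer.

179

[0]=0x82 [1]=0xdc [2]=0x42 [3]=0xcc (big-endian) → word 0x82dc42cc
flags:21 @ bit 11 → (0x82dc42cc>>11)&0x1fffff = 0x105b88
slot:9 @ bit 2 → (0x82dc42cc>>2)&0x1ff = 0xb3  ←
err:2 @ bit 0 → (0x82dc42cc>>0)&0x3 = 0x0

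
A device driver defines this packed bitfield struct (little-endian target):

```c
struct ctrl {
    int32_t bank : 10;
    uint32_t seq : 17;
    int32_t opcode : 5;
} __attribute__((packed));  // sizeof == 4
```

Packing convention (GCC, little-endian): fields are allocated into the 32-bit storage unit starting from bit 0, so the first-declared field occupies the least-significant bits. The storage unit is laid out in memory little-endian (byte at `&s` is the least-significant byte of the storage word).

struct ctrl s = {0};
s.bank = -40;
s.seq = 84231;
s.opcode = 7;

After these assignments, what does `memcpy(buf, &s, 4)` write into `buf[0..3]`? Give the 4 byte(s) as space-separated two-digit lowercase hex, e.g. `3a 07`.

d8 1f 24 3d

[0+:10] bank=-40 & 0x3ff = 0x3d8; word=0x000003d8
[10+:17] seq=84231 & 0x1ffff = 0x14907; word=0x05241fd8
[27+:5] opcode=7 & 0x1f = 0x7; word=0x3d241fd8
word = 0x3d241fd8 → little-endian bytes:
  [0]=0xd8  [1]=0x1f  [2]=0x24  [3]=0x3d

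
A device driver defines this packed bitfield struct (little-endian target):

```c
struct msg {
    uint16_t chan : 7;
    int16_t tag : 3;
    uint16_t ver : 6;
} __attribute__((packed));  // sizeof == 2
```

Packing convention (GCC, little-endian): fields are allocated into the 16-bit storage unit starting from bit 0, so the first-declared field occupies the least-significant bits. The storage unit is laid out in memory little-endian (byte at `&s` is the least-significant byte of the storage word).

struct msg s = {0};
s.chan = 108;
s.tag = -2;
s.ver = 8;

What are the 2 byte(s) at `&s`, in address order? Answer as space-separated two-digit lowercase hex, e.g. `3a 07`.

6c 23

[0+:7] chan=108 & 0x7f = 0x6c; word=0x006c
[7+:3] tag=-2 & 0x7 = 0x6; word=0x036c
[10+:6] ver=8 & 0x3f = 0x8; word=0x236c
word = 0x236c → little-endian bytes:
  [0]=0x6c  [1]=0x23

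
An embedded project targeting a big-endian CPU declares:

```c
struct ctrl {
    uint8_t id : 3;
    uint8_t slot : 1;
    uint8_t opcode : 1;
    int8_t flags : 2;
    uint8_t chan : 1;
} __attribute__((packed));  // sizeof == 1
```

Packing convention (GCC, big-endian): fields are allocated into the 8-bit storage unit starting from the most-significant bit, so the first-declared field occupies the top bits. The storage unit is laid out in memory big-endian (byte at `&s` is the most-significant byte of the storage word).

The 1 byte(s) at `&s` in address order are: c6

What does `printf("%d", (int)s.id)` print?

[0]=0xc6 (big-endian) → word 0xc6
id:3 @ bit 5 → (0xc6>>5)&0x7 = 0x6  ←
slot:1 @ bit 4 → (0xc6>>4)&0x1 = 0x0
opcode:1 @ bit 3 → (0xc6>>3)&0x1 = 0x0
flags:2 @ bit 1 → (0xc6>>1)&0x3 = 0x3
chan:1 @ bit 0 → (0xc6>>0)&0x1 = 0x0

6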